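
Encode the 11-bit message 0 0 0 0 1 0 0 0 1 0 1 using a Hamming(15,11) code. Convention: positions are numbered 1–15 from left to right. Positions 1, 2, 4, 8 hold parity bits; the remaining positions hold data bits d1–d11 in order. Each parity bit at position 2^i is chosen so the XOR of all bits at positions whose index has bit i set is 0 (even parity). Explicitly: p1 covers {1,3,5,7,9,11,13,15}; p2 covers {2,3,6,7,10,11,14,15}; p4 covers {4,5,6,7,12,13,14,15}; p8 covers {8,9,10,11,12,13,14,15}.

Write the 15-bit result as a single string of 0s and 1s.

110000011000101

Place data at non-parity positions: p1 p2 0 p4 0 0 0 p8 1 0 0 0 1 0 1
p1 (pos 1,3,5,7,9,11,13,15): XOR of data positions = 0⊕0⊕0⊕1⊕0⊕1⊕1 = 1
p2 (pos 2,3,6,7,10,11,14,15): XOR of data positions = 0⊕0⊕0⊕0⊕0⊕0⊕1 = 1
p4 (pos 4,5,6,7,12,13,14,15): XOR of data positions = 0⊕0⊕0⊕0⊕1⊕0⊕1 = 0
p8 (pos 8,9,10,11,12,13,14,15): XOR of data positions = 1⊕0⊕0⊕0⊕1⊕0⊕1 = 1
Codeword: 110000011000101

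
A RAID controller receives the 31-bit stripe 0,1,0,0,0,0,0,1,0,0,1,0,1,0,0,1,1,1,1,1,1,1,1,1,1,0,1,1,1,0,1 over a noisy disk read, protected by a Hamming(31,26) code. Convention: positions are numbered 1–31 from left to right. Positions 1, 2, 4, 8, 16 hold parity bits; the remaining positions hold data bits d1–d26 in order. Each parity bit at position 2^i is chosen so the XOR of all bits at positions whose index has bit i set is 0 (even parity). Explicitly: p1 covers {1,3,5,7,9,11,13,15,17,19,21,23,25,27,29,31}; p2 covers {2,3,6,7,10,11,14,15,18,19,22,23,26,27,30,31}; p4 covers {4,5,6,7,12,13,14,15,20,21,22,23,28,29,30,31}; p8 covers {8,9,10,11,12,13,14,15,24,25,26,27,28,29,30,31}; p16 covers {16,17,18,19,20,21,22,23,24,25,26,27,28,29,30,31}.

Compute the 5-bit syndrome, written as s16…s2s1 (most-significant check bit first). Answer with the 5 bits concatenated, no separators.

s1 (pos 1,3,5,7,9,11,13,15,17,19,21,23,25,27,29,31): 0⊕0⊕0⊕0⊕0⊕1⊕1⊕0⊕1⊕1⊕1⊕1⊕1⊕1⊕1⊕1 = 0
s2 (pos 2,3,6,7,10,11,14,15,18,19,22,23,26,27,30,31): 1⊕0⊕0⊕0⊕0⊕1⊕0⊕0⊕1⊕1⊕1⊕1⊕0⊕1⊕0⊕1 = 0
s4 (pos 4,5,6,7,12,13,14,15,20,21,22,23,28,29,30,31): 0⊕0⊕0⊕0⊕0⊕1⊕0⊕0⊕1⊕1⊕1⊕1⊕1⊕1⊕0⊕1 = 0
s8 (pos 8,9,10,11,12,13,14,15,24,25,26,27,28,29,30,31): 1⊕0⊕0⊕1⊕0⊕1⊕0⊕0⊕1⊕1⊕0⊕1⊕1⊕1⊕0⊕1 = 1
s16 (pos 16,17,18,19,20,21,22,23,24,25,26,27,28,29,30,31): 1⊕1⊕1⊕1⊕1⊕1⊕1⊕1⊕1⊕1⊕0⊕1⊕1⊕1⊕0⊕1 = 0
Syndrome s16…s1 = 01000 → error at position 8.

01000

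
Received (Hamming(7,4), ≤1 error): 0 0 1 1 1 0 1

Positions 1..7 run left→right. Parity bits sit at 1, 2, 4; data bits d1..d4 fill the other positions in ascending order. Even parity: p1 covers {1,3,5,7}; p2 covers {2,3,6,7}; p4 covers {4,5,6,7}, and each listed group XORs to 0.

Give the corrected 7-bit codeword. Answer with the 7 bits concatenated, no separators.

s1 (pos 1,3,5,7): 0⊕1⊕1⊕1 = 1
s2 (pos 2,3,6,7): 0⊕1⊕0⊕1 = 0
s4 (pos 4,5,6,7): 1⊕1⊕0⊕1 = 1
Syndrome s4…s1 = 101 → error at position 5.
Flip position 5: 0011101 → 0011001

0011001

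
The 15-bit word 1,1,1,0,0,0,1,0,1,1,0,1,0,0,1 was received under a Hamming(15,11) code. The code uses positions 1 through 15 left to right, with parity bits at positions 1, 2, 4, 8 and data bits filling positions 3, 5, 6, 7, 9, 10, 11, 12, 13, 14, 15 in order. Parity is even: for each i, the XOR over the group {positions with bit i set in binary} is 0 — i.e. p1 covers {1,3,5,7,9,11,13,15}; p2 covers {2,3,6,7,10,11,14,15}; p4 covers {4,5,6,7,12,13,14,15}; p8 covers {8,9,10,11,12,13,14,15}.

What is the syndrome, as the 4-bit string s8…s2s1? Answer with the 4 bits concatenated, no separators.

0111

s1 (pos 1,3,5,7,9,11,13,15): 1⊕1⊕0⊕1⊕1⊕0⊕0⊕1 = 1
s2 (pos 2,3,6,7,10,11,14,15): 1⊕1⊕0⊕1⊕1⊕0⊕0⊕1 = 1
s4 (pos 4,5,6,7,12,13,14,15): 0⊕0⊕0⊕1⊕1⊕0⊕0⊕1 = 1
s8 (pos 8,9,10,11,12,13,14,15): 0⊕1⊕1⊕0⊕1⊕0⊕0⊕1 = 0
Syndrome s8…s1 = 0111 → error at position 7.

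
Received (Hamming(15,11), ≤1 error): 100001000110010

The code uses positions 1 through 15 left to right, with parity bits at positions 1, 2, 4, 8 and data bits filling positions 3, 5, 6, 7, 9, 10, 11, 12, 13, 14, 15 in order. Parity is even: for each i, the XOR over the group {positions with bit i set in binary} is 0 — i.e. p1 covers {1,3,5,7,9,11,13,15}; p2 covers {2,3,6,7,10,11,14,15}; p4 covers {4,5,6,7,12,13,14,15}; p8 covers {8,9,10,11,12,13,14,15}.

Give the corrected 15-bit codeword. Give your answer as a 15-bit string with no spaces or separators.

100001010110010

s1 (pos 1,3,5,7,9,11,13,15): 1⊕0⊕0⊕0⊕0⊕1⊕0⊕0 = 0
s2 (pos 2,3,6,7,10,11,14,15): 0⊕0⊕1⊕0⊕1⊕1⊕1⊕0 = 0
s4 (pos 4,5,6,7,12,13,14,15): 0⊕0⊕1⊕0⊕0⊕0⊕1⊕0 = 0
s8 (pos 8,9,10,11,12,13,14,15): 0⊕0⊕1⊕1⊕0⊕0⊕1⊕0 = 1
Syndrome s8…s1 = 1000 → error at position 8.
Flip position 8: 100001000110010 → 100001010110010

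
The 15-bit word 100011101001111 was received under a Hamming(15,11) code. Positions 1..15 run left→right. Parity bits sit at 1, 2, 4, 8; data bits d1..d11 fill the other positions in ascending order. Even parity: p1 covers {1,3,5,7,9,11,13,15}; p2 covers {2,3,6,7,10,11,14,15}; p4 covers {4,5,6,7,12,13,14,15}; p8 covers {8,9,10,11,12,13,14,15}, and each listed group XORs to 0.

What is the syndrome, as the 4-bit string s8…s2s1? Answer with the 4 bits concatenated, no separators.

1100

s1 (pos 1,3,5,7,9,11,13,15): 1⊕0⊕1⊕1⊕1⊕0⊕1⊕1 = 0
s2 (pos 2,3,6,7,10,11,14,15): 0⊕0⊕1⊕1⊕0⊕0⊕1⊕1 = 0
s4 (pos 4,5,6,7,12,13,14,15): 0⊕1⊕1⊕1⊕1⊕1⊕1⊕1 = 1
s8 (pos 8,9,10,11,12,13,14,15): 0⊕1⊕0⊕0⊕1⊕1⊕1⊕1 = 1
Syndrome s8…s1 = 1100 → error at position 12.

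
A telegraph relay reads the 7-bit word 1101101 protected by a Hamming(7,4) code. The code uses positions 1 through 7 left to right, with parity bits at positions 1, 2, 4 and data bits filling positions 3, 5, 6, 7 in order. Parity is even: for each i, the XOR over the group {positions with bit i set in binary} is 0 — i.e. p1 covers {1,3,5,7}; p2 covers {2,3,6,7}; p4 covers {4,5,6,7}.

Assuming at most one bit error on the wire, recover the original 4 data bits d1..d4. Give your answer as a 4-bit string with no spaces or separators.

0001

s1 (pos 1,3,5,7): 1⊕0⊕1⊕1 = 1
s2 (pos 2,3,6,7): 1⊕0⊕0⊕1 = 0
s4 (pos 4,5,6,7): 1⊕1⊕0⊕1 = 1
Syndrome s4…s1 = 101 → error at position 5.
Flip position 5: 1101101 → 1101001
Read data bits from positions 3,5,6,7: 0001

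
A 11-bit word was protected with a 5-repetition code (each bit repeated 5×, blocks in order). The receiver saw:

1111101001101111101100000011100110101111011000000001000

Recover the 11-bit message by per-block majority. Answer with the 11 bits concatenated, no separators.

10110111000

Block 1 (11111): 5 ones → 1
Block 2 (01001): 2 ones → 0
Block 3 (10111): 4 ones → 1
Block 4 (11011): 4 ones → 1
Block 5 (00000): 0 ones → 0
Block 6 (01110): 3 ones → 1
Block 7 (01101): 3 ones → 1
Block 8 (01111): 4 ones → 1
Block 9 (01100): 2 ones → 0
Block 10 (00000): 0 ones → 0
Block 11 (01000): 1 one → 0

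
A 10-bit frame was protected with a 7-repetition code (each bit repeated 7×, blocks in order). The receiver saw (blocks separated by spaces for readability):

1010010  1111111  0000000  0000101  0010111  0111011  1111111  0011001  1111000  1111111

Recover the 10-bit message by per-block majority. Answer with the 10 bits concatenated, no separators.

0100111011

Block 1 (1010010): 3 ones → 0
Block 2 (1111111): 7 ones → 1
Block 3 (0000000): 0 ones → 0
Block 4 (0000101): 2 ones → 0
Block 5 (0010111): 4 ones → 1
Block 6 (0111011): 5 ones → 1
Block 7 (1111111): 7 ones → 1
Block 8 (0011001): 3 ones → 0
Block 9 (1111000): 4 ones → 1
Block 10 (1111111): 7 ones → 1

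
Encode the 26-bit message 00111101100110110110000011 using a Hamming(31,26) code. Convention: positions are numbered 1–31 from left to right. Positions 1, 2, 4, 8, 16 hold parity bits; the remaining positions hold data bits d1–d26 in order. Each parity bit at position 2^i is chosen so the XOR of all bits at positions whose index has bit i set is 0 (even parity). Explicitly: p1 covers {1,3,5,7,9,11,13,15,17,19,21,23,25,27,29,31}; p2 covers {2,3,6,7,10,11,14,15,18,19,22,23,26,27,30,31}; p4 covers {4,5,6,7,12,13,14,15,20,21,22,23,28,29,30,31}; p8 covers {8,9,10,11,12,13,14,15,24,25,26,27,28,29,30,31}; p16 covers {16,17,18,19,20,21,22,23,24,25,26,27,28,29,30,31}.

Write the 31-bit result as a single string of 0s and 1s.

Place data at non-parity positions: p1 p2 0 p4 0 1 1 p8 1 1 0 1 1 0 0 p16 1 1 0 1 1 0 1 1 0 0 0 0 0 1 1
p1 (pos 1,3,5,7,9,11,13,15,17,19,21,23,25,27,29,31): XOR of data positions = 0⊕0⊕1⊕1⊕0⊕1⊕0⊕1⊕0⊕1⊕1⊕0⊕0⊕0⊕1 = 1
p2 (pos 2,3,6,7,10,11,14,15,18,19,22,23,26,27,30,31): XOR of data positions = 0⊕1⊕1⊕1⊕0⊕0⊕0⊕1⊕0⊕0⊕1⊕0⊕0⊕1⊕1 = 1
p4 (pos 4,5,6,7,12,13,14,15,20,21,22,23,28,29,30,31): XOR of data positions = 0⊕1⊕1⊕1⊕1⊕0⊕0⊕1⊕1⊕0⊕1⊕0⊕0⊕1⊕1 = 1
p8 (pos 8,9,10,11,12,13,14,15,24,25,26,27,28,29,30,31): XOR of data positions = 1⊕1⊕0⊕1⊕1⊕0⊕0⊕1⊕0⊕0⊕0⊕0⊕0⊕1⊕1 = 1
p16 (pos 16,17,18,19,20,21,22,23,24,25,26,27,28,29,30,31): XOR of data positions = 1⊕1⊕0⊕1⊕1⊕0⊕1⊕1⊕0⊕0⊕0⊕0⊕0⊕1⊕1 = 0
Codeword: 1101011111011000110110110000011

1101011111011000110110110000011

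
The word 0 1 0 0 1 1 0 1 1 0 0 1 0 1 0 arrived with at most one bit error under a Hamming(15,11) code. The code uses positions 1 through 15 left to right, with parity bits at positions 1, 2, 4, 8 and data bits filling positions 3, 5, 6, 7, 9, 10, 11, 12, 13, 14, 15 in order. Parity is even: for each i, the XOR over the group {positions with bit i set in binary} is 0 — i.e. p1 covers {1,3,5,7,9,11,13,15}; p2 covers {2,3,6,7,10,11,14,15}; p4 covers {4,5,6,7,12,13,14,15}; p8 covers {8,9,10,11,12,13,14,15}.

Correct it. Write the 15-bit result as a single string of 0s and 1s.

s1 (pos 1,3,5,7,9,11,13,15): 0⊕0⊕1⊕0⊕1⊕0⊕0⊕0 = 0
s2 (pos 2,3,6,7,10,11,14,15): 1⊕0⊕1⊕0⊕0⊕0⊕1⊕0 = 1
s4 (pos 4,5,6,7,12,13,14,15): 0⊕1⊕1⊕0⊕1⊕0⊕1⊕0 = 0
s8 (pos 8,9,10,11,12,13,14,15): 1⊕1⊕0⊕0⊕1⊕0⊕1⊕0 = 0
Syndrome s8…s1 = 0010 → error at position 2.
Flip position 2: 010011011001010 → 000011011001010

000011011001010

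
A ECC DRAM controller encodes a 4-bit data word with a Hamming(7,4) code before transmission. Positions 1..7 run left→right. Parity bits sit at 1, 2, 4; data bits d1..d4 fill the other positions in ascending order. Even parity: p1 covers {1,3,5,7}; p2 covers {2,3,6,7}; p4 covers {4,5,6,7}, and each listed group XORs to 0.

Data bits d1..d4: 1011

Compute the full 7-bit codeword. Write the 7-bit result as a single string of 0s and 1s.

0110011

Place data at non-parity positions: p1 p2 1 p4 0 1 1
p1 (pos 1,3,5,7): XOR of data positions = 1⊕0⊕1 = 0
p2 (pos 2,3,6,7): XOR of data positions = 1⊕1⊕1 = 1
p4 (pos 4,5,6,7): XOR of data positions = 0⊕1⊕1 = 0
Codeword: 0110011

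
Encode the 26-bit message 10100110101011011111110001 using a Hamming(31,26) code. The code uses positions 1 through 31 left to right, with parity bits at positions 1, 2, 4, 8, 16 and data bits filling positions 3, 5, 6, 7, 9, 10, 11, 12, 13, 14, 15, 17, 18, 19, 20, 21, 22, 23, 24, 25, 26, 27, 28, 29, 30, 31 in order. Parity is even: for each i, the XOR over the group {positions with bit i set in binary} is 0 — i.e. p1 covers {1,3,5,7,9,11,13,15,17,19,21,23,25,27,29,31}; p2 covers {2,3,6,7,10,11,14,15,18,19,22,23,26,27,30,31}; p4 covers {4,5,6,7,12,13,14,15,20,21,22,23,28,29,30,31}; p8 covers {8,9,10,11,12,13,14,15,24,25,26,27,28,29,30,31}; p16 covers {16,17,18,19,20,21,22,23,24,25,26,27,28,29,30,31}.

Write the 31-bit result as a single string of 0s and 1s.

0011010101101010011011111110001

Place data at non-parity positions: p1 p2 1 p4 0 1 0 p8 0 1 1 0 1 0 1 p16 0 1 1 0 1 1 1 1 1 1 1 0 0 0 1
p1 (pos 1,3,5,7,9,11,13,15,17,19,21,23,25,27,29,31): XOR of data positions = 1⊕0⊕0⊕0⊕1⊕1⊕1⊕0⊕1⊕1⊕1⊕1⊕1⊕0⊕1 = 0
p2 (pos 2,3,6,7,10,11,14,15,18,19,22,23,26,27,30,31): XOR of data positions = 1⊕1⊕0⊕1⊕1⊕0⊕1⊕1⊕1⊕1⊕1⊕1⊕1⊕0⊕1 = 0
p4 (pos 4,5,6,7,12,13,14,15,20,21,22,23,28,29,30,31): XOR of data positions = 0⊕1⊕0⊕0⊕1⊕0⊕1⊕0⊕1⊕1⊕1⊕0⊕0⊕0⊕1 = 1
p8 (pos 8,9,10,11,12,13,14,15,24,25,26,27,28,29,30,31): XOR of data positions = 0⊕1⊕1⊕0⊕1⊕0⊕1⊕1⊕1⊕1⊕1⊕0⊕0⊕0⊕1 = 1
p16 (pos 16,17,18,19,20,21,22,23,24,25,26,27,28,29,30,31): XOR of data positions = 0⊕1⊕1⊕0⊕1⊕1⊕1⊕1⊕1⊕1⊕1⊕0⊕0⊕0⊕1 = 0
Codeword: 0011010101101010011011111110001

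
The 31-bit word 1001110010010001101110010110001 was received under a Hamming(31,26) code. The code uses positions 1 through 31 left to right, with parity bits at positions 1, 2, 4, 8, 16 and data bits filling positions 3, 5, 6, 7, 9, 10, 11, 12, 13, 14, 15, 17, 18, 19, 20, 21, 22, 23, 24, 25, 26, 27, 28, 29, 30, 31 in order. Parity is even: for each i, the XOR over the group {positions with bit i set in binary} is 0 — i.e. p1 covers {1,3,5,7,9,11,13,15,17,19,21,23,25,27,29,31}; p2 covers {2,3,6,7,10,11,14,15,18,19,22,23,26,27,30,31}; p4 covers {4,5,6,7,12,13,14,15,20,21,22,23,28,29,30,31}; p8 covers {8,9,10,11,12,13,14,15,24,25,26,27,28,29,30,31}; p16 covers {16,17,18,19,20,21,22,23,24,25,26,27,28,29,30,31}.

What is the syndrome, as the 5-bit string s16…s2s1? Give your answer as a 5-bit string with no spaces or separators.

10110

s1 (pos 1,3,5,7,9,11,13,15,17,19,21,23,25,27,29,31): 1⊕0⊕1⊕0⊕1⊕0⊕0⊕0⊕1⊕1⊕1⊕0⊕0⊕1⊕0⊕1 = 0
s2 (pos 2,3,6,7,10,11,14,15,18,19,22,23,26,27,30,31): 0⊕0⊕1⊕0⊕0⊕0⊕0⊕0⊕0⊕1⊕0⊕0⊕1⊕1⊕0⊕1 = 1
s4 (pos 4,5,6,7,12,13,14,15,20,21,22,23,28,29,30,31): 1⊕1⊕1⊕0⊕1⊕0⊕0⊕0⊕1⊕1⊕0⊕0⊕0⊕0⊕0⊕1 = 1
s8 (pos 8,9,10,11,12,13,14,15,24,25,26,27,28,29,30,31): 0⊕1⊕0⊕0⊕1⊕0⊕0⊕0⊕1⊕0⊕1⊕1⊕0⊕0⊕0⊕1 = 0
s16 (pos 16,17,18,19,20,21,22,23,24,25,26,27,28,29,30,31): 1⊕1⊕0⊕1⊕1⊕1⊕0⊕0⊕1⊕0⊕1⊕1⊕0⊕0⊕0⊕1 = 1
Syndrome s16…s1 = 10110 → error at position 22.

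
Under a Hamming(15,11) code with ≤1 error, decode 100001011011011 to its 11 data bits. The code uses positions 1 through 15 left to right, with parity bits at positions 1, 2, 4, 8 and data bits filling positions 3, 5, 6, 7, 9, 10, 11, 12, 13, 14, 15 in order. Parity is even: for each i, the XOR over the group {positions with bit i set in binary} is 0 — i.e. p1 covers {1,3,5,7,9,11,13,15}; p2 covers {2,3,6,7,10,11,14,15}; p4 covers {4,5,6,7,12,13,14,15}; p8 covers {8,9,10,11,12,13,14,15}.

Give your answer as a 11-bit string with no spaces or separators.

s1 (pos 1,3,5,7,9,11,13,15): 1⊕0⊕0⊕0⊕1⊕1⊕0⊕1 = 0
s2 (pos 2,3,6,7,10,11,14,15): 0⊕0⊕1⊕0⊕0⊕1⊕1⊕1 = 0
s4 (pos 4,5,6,7,12,13,14,15): 0⊕0⊕1⊕0⊕1⊕0⊕1⊕1 = 0
s8 (pos 8,9,10,11,12,13,14,15): 1⊕1⊕0⊕1⊕1⊕0⊕1⊕1 = 0
Syndrome s8…s1 = 0000 → no error.
Read data bits from positions 3,5,6,7,9,10,11,12,13,14,15: 00101011011

00101011011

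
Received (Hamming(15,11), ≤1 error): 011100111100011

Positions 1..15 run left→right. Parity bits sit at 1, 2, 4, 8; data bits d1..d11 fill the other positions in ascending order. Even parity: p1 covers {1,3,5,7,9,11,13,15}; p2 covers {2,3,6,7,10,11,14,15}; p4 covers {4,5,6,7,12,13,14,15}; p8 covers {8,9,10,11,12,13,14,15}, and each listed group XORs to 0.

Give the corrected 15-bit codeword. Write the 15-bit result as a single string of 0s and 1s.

s1 (pos 1,3,5,7,9,11,13,15): 0⊕1⊕0⊕1⊕1⊕0⊕0⊕1 = 0
s2 (pos 2,3,6,7,10,11,14,15): 1⊕1⊕0⊕1⊕1⊕0⊕1⊕1 = 0
s4 (pos 4,5,6,7,12,13,14,15): 1⊕0⊕0⊕1⊕0⊕0⊕1⊕1 = 0
s8 (pos 8,9,10,11,12,13,14,15): 1⊕1⊕1⊕0⊕0⊕0⊕1⊕1 = 1
Syndrome s8…s1 = 1000 → error at position 8.
Flip position 8: 011100111100011 → 011100101100011

011100101100011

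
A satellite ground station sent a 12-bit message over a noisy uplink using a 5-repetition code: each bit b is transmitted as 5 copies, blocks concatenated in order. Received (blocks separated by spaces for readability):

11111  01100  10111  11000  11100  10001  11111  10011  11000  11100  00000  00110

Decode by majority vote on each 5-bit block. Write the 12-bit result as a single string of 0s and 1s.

Block 1 (11111): 5 ones → 1
Block 2 (01100): 2 ones → 0
Block 3 (10111): 4 ones → 1
Block 4 (11000): 2 ones → 0
Block 5 (11100): 3 ones → 1
Block 6 (10001): 2 ones → 0
Block 7 (11111): 5 ones → 1
Block 8 (10011): 3 ones → 1
Block 9 (11000): 2 ones → 0
Block 10 (11100): 3 ones → 1
Block 11 (00000): 0 ones → 0
Block 12 (00110): 2 ones → 0

101010110100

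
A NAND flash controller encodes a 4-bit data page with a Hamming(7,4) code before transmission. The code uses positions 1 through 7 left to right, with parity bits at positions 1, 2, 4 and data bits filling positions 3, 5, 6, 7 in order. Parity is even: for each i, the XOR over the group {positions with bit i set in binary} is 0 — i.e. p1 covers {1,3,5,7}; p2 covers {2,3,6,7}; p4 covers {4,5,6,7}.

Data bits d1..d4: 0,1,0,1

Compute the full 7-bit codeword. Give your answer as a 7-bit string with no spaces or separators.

0100101

Place data at non-parity positions: p1 p2 0 p4 1 0 1
p1 (pos 1,3,5,7): XOR of data positions = 0⊕1⊕1 = 0
p2 (pos 2,3,6,7): XOR of data positions = 0⊕0⊕1 = 1
p4 (pos 4,5,6,7): XOR of data positions = 1⊕0⊕1 = 0
Codeword: 0100101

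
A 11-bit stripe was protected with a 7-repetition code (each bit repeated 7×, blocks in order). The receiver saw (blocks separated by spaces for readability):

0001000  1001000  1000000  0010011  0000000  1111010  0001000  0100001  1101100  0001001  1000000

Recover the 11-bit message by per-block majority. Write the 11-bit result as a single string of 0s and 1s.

Block 1 (0001000): 1 one → 0
Block 2 (1001000): 2 ones → 0
Block 3 (1000000): 1 one → 0
Block 4 (0010011): 3 ones → 0
Block 5 (0000000): 0 ones → 0
Block 6 (1111010): 5 ones → 1
Block 7 (0001000): 1 one → 0
Block 8 (0100001): 2 ones → 0
Block 9 (1101100): 4 ones → 1
Block 10 (0001001): 2 ones → 0
Block 11 (1000000): 1 one → 0

00000100100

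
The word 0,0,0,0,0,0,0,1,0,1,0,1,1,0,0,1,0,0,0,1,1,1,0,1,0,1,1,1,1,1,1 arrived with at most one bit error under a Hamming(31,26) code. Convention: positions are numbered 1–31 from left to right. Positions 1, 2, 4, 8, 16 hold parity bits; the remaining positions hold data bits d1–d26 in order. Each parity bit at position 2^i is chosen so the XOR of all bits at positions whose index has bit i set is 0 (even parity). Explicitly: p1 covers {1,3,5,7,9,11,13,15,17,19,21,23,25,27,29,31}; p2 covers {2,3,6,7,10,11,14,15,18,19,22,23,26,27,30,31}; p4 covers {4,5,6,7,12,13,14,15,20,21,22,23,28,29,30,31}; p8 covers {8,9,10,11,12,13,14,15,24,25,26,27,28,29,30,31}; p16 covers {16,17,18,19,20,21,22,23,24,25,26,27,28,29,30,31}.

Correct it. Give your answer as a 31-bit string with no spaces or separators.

s1 (pos 1,3,5,7,9,11,13,15,17,19,21,23,25,27,29,31): 0⊕0⊕0⊕0⊕0⊕0⊕1⊕0⊕0⊕0⊕1⊕0⊕0⊕1⊕1⊕1 = 1
s2 (pos 2,3,6,7,10,11,14,15,18,19,22,23,26,27,30,31): 0⊕0⊕0⊕0⊕1⊕0⊕0⊕0⊕0⊕0⊕1⊕0⊕1⊕1⊕1⊕1 = 0
s4 (pos 4,5,6,7,12,13,14,15,20,21,22,23,28,29,30,31): 0⊕0⊕0⊕0⊕1⊕1⊕0⊕0⊕1⊕1⊕1⊕0⊕1⊕1⊕1⊕1 = 1
s8 (pos 8,9,10,11,12,13,14,15,24,25,26,27,28,29,30,31): 1⊕0⊕1⊕0⊕1⊕1⊕0⊕0⊕1⊕0⊕1⊕1⊕1⊕1⊕1⊕1 = 1
s16 (pos 16,17,18,19,20,21,22,23,24,25,26,27,28,29,30,31): 1⊕0⊕0⊕0⊕1⊕1⊕1⊕0⊕1⊕0⊕1⊕1⊕1⊕1⊕1⊕1 = 1
Syndrome s16…s1 = 11101 → error at position 29.
Flip position 29: 0000000101011001000111010111111 → 0000000101011001000111010111011

0000000101011001000111010111011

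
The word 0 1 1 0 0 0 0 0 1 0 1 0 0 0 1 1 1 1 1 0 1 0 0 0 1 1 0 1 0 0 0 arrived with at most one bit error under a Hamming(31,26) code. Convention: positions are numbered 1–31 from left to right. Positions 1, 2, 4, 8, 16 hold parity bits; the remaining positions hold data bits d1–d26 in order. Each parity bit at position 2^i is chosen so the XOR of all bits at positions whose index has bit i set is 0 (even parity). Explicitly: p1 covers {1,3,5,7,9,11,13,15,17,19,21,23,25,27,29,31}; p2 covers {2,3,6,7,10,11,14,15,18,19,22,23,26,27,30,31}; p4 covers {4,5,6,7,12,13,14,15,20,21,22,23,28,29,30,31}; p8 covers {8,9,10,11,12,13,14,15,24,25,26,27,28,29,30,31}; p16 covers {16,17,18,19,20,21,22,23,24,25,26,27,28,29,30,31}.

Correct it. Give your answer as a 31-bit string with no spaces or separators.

0110010010100011111010001101000

s1 (pos 1,3,5,7,9,11,13,15,17,19,21,23,25,27,29,31): 0⊕1⊕0⊕0⊕1⊕1⊕0⊕1⊕1⊕1⊕1⊕0⊕1⊕0⊕0⊕0 = 0
s2 (pos 2,3,6,7,10,11,14,15,18,19,22,23,26,27,30,31): 1⊕1⊕0⊕0⊕0⊕1⊕0⊕1⊕1⊕1⊕0⊕0⊕1⊕0⊕0⊕0 = 1
s4 (pos 4,5,6,7,12,13,14,15,20,21,22,23,28,29,30,31): 0⊕0⊕0⊕0⊕0⊕0⊕0⊕1⊕0⊕1⊕0⊕0⊕1⊕0⊕0⊕0 = 1
s8 (pos 8,9,10,11,12,13,14,15,24,25,26,27,28,29,30,31): 0⊕1⊕0⊕1⊕0⊕0⊕0⊕1⊕0⊕1⊕1⊕0⊕1⊕0⊕0⊕0 = 0
s16 (pos 16,17,18,19,20,21,22,23,24,25,26,27,28,29,30,31): 1⊕1⊕1⊕1⊕0⊕1⊕0⊕0⊕0⊕1⊕1⊕0⊕1⊕0⊕0⊕0 = 0
Syndrome s16…s1 = 00110 → error at position 6.
Flip position 6: 0110000010100011111010001101000 → 0110010010100011111010001101000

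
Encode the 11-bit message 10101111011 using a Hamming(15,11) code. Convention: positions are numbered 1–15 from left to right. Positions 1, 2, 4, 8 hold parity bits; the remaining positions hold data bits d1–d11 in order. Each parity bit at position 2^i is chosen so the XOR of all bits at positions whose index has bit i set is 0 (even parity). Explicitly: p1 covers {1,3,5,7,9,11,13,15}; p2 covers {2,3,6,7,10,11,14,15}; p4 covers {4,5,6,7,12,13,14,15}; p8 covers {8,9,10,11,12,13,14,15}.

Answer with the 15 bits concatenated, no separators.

001001001111011

Place data at non-parity positions: p1 p2 1 p4 0 1 0 p8 1 1 1 1 0 1 1
p1 (pos 1,3,5,7,9,11,13,15): XOR of data positions = 1⊕0⊕0⊕1⊕1⊕0⊕1 = 0
p2 (pos 2,3,6,7,10,11,14,15): XOR of data positions = 1⊕1⊕0⊕1⊕1⊕1⊕1 = 0
p4 (pos 4,5,6,7,12,13,14,15): XOR of data positions = 0⊕1⊕0⊕1⊕0⊕1⊕1 = 0
p8 (pos 8,9,10,11,12,13,14,15): XOR of data positions = 1⊕1⊕1⊕1⊕0⊕1⊕1 = 0
Codeword: 001001001111011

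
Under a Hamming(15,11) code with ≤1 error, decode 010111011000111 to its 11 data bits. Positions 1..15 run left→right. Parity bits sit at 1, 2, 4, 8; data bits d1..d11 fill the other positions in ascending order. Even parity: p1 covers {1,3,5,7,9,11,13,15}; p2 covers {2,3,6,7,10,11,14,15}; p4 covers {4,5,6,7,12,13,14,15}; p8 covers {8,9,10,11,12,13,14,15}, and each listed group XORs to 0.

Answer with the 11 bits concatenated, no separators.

s1 (pos 1,3,5,7,9,11,13,15): 0⊕0⊕1⊕0⊕1⊕0⊕1⊕1 = 0
s2 (pos 2,3,6,7,10,11,14,15): 1⊕0⊕1⊕0⊕0⊕0⊕1⊕1 = 0
s4 (pos 4,5,6,7,12,13,14,15): 1⊕1⊕1⊕0⊕0⊕1⊕1⊕1 = 0
s8 (pos 8,9,10,11,12,13,14,15): 1⊕1⊕0⊕0⊕0⊕1⊕1⊕1 = 1
Syndrome s8…s1 = 1000 → error at position 8.
Flip position 8: 010111011000111 → 010111001000111
Read data bits from positions 3,5,6,7,9,10,11,12,13,14,15: 01101000111

01101000111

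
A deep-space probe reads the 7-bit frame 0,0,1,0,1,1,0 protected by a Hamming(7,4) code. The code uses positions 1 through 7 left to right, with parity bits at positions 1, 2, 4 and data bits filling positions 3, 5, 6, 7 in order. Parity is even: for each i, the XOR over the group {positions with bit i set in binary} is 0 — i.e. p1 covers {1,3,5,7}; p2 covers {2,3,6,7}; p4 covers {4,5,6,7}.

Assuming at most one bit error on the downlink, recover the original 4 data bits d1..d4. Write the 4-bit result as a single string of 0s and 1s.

s1 (pos 1,3,5,7): 0⊕1⊕1⊕0 = 0
s2 (pos 2,3,6,7): 0⊕1⊕1⊕0 = 0
s4 (pos 4,5,6,7): 0⊕1⊕1⊕0 = 0
Syndrome s4…s1 = 000 → no error.
Read data bits from positions 3,5,6,7: 1110

1110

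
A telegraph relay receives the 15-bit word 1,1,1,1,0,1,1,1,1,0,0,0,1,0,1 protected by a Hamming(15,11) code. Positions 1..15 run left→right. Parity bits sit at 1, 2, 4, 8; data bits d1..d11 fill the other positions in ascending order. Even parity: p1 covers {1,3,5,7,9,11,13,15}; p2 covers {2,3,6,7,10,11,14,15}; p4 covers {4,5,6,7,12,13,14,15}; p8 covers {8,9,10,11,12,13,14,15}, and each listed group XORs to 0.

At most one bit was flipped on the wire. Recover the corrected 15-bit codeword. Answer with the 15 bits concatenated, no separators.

111100111000101

s1 (pos 1,3,5,7,9,11,13,15): 1⊕1⊕0⊕1⊕1⊕0⊕1⊕1 = 0
s2 (pos 2,3,6,7,10,11,14,15): 1⊕1⊕1⊕1⊕0⊕0⊕0⊕1 = 1
s4 (pos 4,5,6,7,12,13,14,15): 1⊕0⊕1⊕1⊕0⊕1⊕0⊕1 = 1
s8 (pos 8,9,10,11,12,13,14,15): 1⊕1⊕0⊕0⊕0⊕1⊕0⊕1 = 0
Syndrome s8…s1 = 0110 → error at position 6.
Flip position 6: 111101111000101 → 111100111000101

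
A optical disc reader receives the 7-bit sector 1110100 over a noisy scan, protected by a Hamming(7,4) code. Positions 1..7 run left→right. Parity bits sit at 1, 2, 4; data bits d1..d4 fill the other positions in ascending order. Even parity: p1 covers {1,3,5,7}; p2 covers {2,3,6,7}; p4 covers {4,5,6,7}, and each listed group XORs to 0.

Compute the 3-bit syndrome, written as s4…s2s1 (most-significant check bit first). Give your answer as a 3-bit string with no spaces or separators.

101

s1 (pos 1,3,5,7): 1⊕1⊕1⊕0 = 1
s2 (pos 2,3,6,7): 1⊕1⊕0⊕0 = 0
s4 (pos 4,5,6,7): 0⊕1⊕0⊕0 = 1
Syndrome s4…s1 = 101 → error at position 5.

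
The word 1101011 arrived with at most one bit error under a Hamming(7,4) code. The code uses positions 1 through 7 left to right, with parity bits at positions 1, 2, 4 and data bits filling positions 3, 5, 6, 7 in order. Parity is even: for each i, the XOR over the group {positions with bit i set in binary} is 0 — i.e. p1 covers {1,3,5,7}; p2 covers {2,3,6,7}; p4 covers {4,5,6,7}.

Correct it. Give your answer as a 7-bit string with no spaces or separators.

s1 (pos 1,3,5,7): 1⊕0⊕0⊕1 = 0
s2 (pos 2,3,6,7): 1⊕0⊕1⊕1 = 1
s4 (pos 4,5,6,7): 1⊕0⊕1⊕1 = 1
Syndrome s4…s1 = 110 → error at position 6.
Flip position 6: 1101011 → 1101001

1101001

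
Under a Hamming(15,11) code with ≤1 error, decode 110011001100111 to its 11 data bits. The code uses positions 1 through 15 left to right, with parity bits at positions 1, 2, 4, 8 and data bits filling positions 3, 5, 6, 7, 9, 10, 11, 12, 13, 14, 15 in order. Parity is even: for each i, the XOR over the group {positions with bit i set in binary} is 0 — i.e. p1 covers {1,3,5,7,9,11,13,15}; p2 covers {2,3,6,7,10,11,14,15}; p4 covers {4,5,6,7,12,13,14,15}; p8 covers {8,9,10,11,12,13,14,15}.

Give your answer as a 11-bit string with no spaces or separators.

s1 (pos 1,3,5,7,9,11,13,15): 1⊕0⊕1⊕0⊕1⊕0⊕1⊕1 = 1
s2 (pos 2,3,6,7,10,11,14,15): 1⊕0⊕1⊕0⊕1⊕0⊕1⊕1 = 1
s4 (pos 4,5,6,7,12,13,14,15): 0⊕1⊕1⊕0⊕0⊕1⊕1⊕1 = 1
s8 (pos 8,9,10,11,12,13,14,15): 0⊕1⊕1⊕0⊕0⊕1⊕1⊕1 = 1
Syndrome s8…s1 = 1111 → error at position 15.
Flip position 15: 110011001100111 → 110011001100110
Read data bits from positions 3,5,6,7,9,10,11,12,13,14,15: 01101100110

01101100110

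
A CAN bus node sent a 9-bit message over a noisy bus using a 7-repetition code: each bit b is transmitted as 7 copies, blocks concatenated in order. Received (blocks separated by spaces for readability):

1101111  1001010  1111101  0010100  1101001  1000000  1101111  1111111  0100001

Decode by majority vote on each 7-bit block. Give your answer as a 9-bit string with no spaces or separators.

101010110

Block 1 (1101111): 6 ones → 1
Block 2 (1001010): 3 ones → 0
Block 3 (1111101): 6 ones → 1
Block 4 (0010100): 2 ones → 0
Block 5 (1101001): 4 ones → 1
Block 6 (1000000): 1 one → 0
Block 7 (1101111): 6 ones → 1
Block 8 (1111111): 7 ones → 1
Block 9 (0100001): 2 ones → 0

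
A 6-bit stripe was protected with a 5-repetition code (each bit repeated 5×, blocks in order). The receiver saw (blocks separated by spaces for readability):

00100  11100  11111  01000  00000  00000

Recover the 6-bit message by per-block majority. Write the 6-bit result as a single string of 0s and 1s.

Block 1 (00100): 1 one → 0
Block 2 (11100): 3 ones → 1
Block 3 (11111): 5 ones → 1
Block 4 (01000): 1 one → 0
Block 5 (00000): 0 ones → 0
Block 6 (00000): 0 ones → 0

011000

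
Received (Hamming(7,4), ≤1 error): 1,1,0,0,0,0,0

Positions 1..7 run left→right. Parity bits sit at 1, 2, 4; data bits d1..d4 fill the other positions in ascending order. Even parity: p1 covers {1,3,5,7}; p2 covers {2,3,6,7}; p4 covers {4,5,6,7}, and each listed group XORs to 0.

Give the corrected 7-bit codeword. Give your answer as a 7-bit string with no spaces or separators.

s1 (pos 1,3,5,7): 1⊕0⊕0⊕0 = 1
s2 (pos 2,3,6,7): 1⊕0⊕0⊕0 = 1
s4 (pos 4,5,6,7): 0⊕0⊕0⊕0 = 0
Syndrome s4…s1 = 011 → error at position 3.
Flip position 3: 1100000 → 1110000

1110000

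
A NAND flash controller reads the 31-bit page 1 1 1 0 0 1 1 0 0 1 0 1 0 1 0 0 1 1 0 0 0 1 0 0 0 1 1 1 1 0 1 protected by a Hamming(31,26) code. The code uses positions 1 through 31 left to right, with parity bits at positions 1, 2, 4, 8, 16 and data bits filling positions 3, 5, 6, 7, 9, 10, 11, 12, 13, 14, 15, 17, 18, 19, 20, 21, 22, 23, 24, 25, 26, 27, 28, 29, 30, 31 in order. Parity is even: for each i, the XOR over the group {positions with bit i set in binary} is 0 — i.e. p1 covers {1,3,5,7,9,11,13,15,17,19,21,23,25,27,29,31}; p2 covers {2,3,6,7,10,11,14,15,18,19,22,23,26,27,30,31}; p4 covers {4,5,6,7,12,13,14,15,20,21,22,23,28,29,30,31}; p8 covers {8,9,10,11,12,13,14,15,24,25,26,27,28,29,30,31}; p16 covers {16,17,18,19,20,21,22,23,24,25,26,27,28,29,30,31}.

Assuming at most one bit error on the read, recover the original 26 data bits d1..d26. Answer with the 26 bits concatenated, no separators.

00110101010110001000111101

s1 (pos 1,3,5,7,9,11,13,15,17,19,21,23,25,27,29,31): 1⊕1⊕0⊕1⊕0⊕0⊕0⊕0⊕1⊕0⊕0⊕0⊕0⊕1⊕1⊕1 = 1
s2 (pos 2,3,6,7,10,11,14,15,18,19,22,23,26,27,30,31): 1⊕1⊕1⊕1⊕1⊕0⊕1⊕0⊕1⊕0⊕1⊕0⊕1⊕1⊕0⊕1 = 1
s4 (pos 4,5,6,7,12,13,14,15,20,21,22,23,28,29,30,31): 0⊕0⊕1⊕1⊕1⊕0⊕1⊕0⊕0⊕0⊕1⊕0⊕1⊕1⊕0⊕1 = 0
s8 (pos 8,9,10,11,12,13,14,15,24,25,26,27,28,29,30,31): 0⊕0⊕1⊕0⊕1⊕0⊕1⊕0⊕0⊕0⊕1⊕1⊕1⊕1⊕0⊕1 = 0
s16 (pos 16,17,18,19,20,21,22,23,24,25,26,27,28,29,30,31): 0⊕1⊕1⊕0⊕0⊕0⊕1⊕0⊕0⊕0⊕1⊕1⊕1⊕1⊕0⊕1 = 0
Syndrome s16…s1 = 00011 → error at position 3.
Flip position 3: 1110011001010100110001000111101 → 1100011001010100110001000111101
Read data bits from positions 3,5,6,7,9,10,11,12,13,14,15,17,18,19,20,21,22,23,24,25,26,27,28,29,30,31: 00110101010110001000111101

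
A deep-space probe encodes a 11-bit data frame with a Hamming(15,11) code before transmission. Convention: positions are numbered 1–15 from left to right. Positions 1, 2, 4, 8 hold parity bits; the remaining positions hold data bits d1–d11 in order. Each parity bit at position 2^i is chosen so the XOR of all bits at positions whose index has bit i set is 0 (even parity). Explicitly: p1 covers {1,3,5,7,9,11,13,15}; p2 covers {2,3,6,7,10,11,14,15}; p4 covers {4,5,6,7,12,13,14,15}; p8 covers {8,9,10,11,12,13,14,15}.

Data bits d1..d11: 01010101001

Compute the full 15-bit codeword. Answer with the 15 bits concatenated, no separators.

Place data at non-parity positions: p1 p2 0 p4 1 0 1 p8 0 1 0 1 0 0 1
p1 (pos 1,3,5,7,9,11,13,15): XOR of data positions = 0⊕1⊕1⊕0⊕0⊕0⊕1 = 1
p2 (pos 2,3,6,7,10,11,14,15): XOR of data positions = 0⊕0⊕1⊕1⊕0⊕0⊕1 = 1
p4 (pos 4,5,6,7,12,13,14,15): XOR of data positions = 1⊕0⊕1⊕1⊕0⊕0⊕1 = 0
p8 (pos 8,9,10,11,12,13,14,15): XOR of data positions = 0⊕1⊕0⊕1⊕0⊕0⊕1 = 1
Codeword: 110010110101001

110010110101001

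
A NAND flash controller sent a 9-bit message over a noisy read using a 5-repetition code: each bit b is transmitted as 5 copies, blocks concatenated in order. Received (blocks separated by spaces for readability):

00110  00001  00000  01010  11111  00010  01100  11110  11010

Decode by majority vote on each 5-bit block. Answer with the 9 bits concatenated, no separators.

Block 1 (00110): 2 ones → 0
Block 2 (00001): 1 one → 0
Block 3 (00000): 0 ones → 0
Block 4 (01010): 2 ones → 0
Block 5 (11111): 5 ones → 1
Block 6 (00010): 1 one → 0
Block 7 (01100): 2 ones → 0
Block 8 (11110): 4 ones → 1
Block 9 (11010): 3 ones → 1

000010011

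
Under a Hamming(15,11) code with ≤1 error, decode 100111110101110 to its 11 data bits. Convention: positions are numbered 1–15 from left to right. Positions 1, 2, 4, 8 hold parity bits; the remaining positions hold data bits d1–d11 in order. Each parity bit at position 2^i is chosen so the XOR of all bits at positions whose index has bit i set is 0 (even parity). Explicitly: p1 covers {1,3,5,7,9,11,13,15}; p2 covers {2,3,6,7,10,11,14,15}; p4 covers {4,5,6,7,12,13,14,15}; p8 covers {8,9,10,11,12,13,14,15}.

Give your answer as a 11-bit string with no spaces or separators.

s1 (pos 1,3,5,7,9,11,13,15): 1⊕0⊕1⊕1⊕0⊕0⊕1⊕0 = 0
s2 (pos 2,3,6,7,10,11,14,15): 0⊕0⊕1⊕1⊕1⊕0⊕1⊕0 = 0
s4 (pos 4,5,6,7,12,13,14,15): 1⊕1⊕1⊕1⊕1⊕1⊕1⊕0 = 1
s8 (pos 8,9,10,11,12,13,14,15): 1⊕0⊕1⊕0⊕1⊕1⊕1⊕0 = 1
Syndrome s8…s1 = 1100 → error at position 12.
Flip position 12: 100111110101110 → 100111110100110
Read data bits from positions 3,5,6,7,9,10,11,12,13,14,15: 01110100110

01110100110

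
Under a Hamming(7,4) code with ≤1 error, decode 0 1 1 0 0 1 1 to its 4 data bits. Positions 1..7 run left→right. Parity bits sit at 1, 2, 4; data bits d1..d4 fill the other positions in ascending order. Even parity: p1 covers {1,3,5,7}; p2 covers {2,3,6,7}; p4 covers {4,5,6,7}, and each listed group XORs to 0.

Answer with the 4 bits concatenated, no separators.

s1 (pos 1,3,5,7): 0⊕1⊕0⊕1 = 0
s2 (pos 2,3,6,7): 1⊕1⊕1⊕1 = 0
s4 (pos 4,5,6,7): 0⊕0⊕1⊕1 = 0
Syndrome s4…s1 = 000 → no error.
Read data bits from positions 3,5,6,7: 1011

1011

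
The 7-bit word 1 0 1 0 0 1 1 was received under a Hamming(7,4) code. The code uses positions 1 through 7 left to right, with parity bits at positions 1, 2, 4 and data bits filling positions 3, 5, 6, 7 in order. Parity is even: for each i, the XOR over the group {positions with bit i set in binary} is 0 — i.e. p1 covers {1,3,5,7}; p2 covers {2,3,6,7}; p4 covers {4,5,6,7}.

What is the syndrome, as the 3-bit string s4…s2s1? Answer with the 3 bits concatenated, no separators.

011

s1 (pos 1,3,5,7): 1⊕1⊕0⊕1 = 1
s2 (pos 2,3,6,7): 0⊕1⊕1⊕1 = 1
s4 (pos 4,5,6,7): 0⊕0⊕1⊕1 = 0
Syndrome s4…s1 = 011 → error at position 3.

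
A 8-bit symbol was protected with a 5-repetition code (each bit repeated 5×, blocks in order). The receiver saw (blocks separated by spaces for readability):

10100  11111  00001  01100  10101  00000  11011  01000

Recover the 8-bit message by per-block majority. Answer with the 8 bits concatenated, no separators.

Block 1 (10100): 2 ones → 0
Block 2 (11111): 5 ones → 1
Block 3 (00001): 1 one → 0
Block 4 (01100): 2 ones → 0
Block 5 (10101): 3 ones → 1
Block 6 (00000): 0 ones → 0
Block 7 (11011): 4 ones → 1
Block 8 (01000): 1 one → 0

01001010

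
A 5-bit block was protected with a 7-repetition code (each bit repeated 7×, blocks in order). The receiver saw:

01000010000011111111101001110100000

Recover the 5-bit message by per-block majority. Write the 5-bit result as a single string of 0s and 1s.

Block 1 (0100001): 2 ones → 0
Block 2 (0000011): 2 ones → 0
Block 3 (1111111): 7 ones → 1
Block 4 (0100111): 4 ones → 1
Block 5 (0100000): 1 one → 0

00110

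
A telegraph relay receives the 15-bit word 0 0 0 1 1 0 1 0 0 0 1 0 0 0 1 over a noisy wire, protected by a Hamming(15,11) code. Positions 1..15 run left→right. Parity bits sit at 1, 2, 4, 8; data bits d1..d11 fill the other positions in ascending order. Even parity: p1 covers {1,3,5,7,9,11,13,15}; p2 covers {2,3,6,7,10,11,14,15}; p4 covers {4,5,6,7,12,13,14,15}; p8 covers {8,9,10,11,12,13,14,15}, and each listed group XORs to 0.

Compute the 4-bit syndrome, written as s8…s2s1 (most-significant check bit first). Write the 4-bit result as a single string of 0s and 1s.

s1 (pos 1,3,5,7,9,11,13,15): 0⊕0⊕1⊕1⊕0⊕1⊕0⊕1 = 0
s2 (pos 2,3,6,7,10,11,14,15): 0⊕0⊕0⊕1⊕0⊕1⊕0⊕1 = 1
s4 (pos 4,5,6,7,12,13,14,15): 1⊕1⊕0⊕1⊕0⊕0⊕0⊕1 = 0
s8 (pos 8,9,10,11,12,13,14,15): 0⊕0⊕0⊕1⊕0⊕0⊕0⊕1 = 0
Syndrome s8…s1 = 0010 → error at position 2.

0010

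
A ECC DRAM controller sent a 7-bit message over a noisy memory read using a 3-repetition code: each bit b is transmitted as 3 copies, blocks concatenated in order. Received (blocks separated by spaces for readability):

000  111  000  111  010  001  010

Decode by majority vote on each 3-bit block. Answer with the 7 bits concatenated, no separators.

Block 1 (000): 0 ones → 0
Block 2 (111): 3 ones → 1
Block 3 (000): 0 ones → 0
Block 4 (111): 3 ones → 1
Block 5 (010): 1 one → 0
Block 6 (001): 1 one → 0
Block 7 (010): 1 one → 0

0101000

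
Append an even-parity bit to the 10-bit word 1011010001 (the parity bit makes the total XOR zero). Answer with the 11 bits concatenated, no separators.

XOR of the 10 data bits: 1⊕0⊕1⊕1⊕0⊕1⊕0⊕0⊕0⊕1 = 1
Parity bit = 1 (so all 11 bits XOR to 0).

10110100011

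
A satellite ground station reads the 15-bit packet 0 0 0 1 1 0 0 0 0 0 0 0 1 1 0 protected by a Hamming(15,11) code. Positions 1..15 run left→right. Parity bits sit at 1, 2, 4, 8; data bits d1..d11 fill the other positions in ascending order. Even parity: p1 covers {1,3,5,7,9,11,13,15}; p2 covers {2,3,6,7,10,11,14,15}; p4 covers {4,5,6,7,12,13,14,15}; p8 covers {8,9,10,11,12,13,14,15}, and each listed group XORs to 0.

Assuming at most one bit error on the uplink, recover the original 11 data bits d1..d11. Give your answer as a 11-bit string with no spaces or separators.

01000000110

s1 (pos 1,3,5,7,9,11,13,15): 0⊕0⊕1⊕0⊕0⊕0⊕1⊕0 = 0
s2 (pos 2,3,6,7,10,11,14,15): 0⊕0⊕0⊕0⊕0⊕0⊕1⊕0 = 1
s4 (pos 4,5,6,7,12,13,14,15): 1⊕1⊕0⊕0⊕0⊕1⊕1⊕0 = 0
s8 (pos 8,9,10,11,12,13,14,15): 0⊕0⊕0⊕0⊕0⊕1⊕1⊕0 = 0
Syndrome s8…s1 = 0010 → error at position 2.
Flip position 2: 000110000000110 → 010110000000110
Read data bits from positions 3,5,6,7,9,10,11,12,13,14,15: 01000000110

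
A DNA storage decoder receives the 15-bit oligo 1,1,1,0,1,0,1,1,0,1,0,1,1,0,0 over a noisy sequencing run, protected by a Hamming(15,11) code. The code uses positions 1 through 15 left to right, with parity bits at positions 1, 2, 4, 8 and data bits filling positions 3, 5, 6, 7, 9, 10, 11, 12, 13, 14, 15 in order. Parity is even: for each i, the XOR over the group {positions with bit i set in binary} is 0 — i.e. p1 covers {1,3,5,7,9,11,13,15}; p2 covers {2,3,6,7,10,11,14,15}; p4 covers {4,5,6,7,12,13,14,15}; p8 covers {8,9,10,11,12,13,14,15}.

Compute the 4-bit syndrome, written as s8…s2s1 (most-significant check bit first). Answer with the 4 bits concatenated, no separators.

0001

s1 (pos 1,3,5,7,9,11,13,15): 1⊕1⊕1⊕1⊕0⊕0⊕1⊕0 = 1
s2 (pos 2,3,6,7,10,11,14,15): 1⊕1⊕0⊕1⊕1⊕0⊕0⊕0 = 0
s4 (pos 4,5,6,7,12,13,14,15): 0⊕1⊕0⊕1⊕1⊕1⊕0⊕0 = 0
s8 (pos 8,9,10,11,12,13,14,15): 1⊕0⊕1⊕0⊕1⊕1⊕0⊕0 = 0
Syndrome s8…s1 = 0001 → error at position 1.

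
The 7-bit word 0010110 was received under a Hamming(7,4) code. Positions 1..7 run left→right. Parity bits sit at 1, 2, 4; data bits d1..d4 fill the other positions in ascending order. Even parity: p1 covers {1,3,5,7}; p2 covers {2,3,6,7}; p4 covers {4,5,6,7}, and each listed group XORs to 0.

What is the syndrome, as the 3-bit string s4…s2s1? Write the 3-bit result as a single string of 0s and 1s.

s1 (pos 1,3,5,7): 0⊕1⊕1⊕0 = 0
s2 (pos 2,3,6,7): 0⊕1⊕1⊕0 = 0
s4 (pos 4,5,6,7): 0⊕1⊕1⊕0 = 0
Syndrome s4…s1 = 000 → no error.

000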